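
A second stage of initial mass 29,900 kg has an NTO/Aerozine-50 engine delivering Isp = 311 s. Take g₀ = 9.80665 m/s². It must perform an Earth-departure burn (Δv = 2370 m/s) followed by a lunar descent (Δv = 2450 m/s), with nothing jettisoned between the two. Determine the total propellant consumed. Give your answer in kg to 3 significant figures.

v_e = Isp · g₀ = 311 × 9.80665 = 3049.9 m/s.
After the first burn: m = 29900 × exp(−2370/3049.9) = 29900 × 0.45975 = 13,746.5 kg.
After the second burn: m = 13,746.5 × exp(−2450/3049.9) = 13,746.5 × 0.44784 = 6,156.23 kg.
Total propellant = m₀ − m_final = 29900 − 6,156.23 = 23,743.77 kg.

total propellant consumed ≈ 23700 kg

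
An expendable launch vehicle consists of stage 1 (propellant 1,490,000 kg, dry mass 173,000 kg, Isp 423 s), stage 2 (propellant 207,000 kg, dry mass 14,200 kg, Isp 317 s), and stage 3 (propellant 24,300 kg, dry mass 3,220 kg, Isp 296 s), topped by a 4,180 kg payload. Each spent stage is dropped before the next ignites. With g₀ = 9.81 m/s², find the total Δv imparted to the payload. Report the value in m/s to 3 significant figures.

Ignition mass of stage 1 = 1,490,000+173,000 + 207,000+14,200 + 24,300+3,220 + 4,180 = 1,915,900 kg.
Stage 1: m₀ = 1,915,900 kg, m_f = 1,915,900 − 1,490,000 = 425,900 kg; Δv = 423×9.81×ln(4.498) = 4149.6×1.5037 ≈ 6240 m/s.
Stage 2: m₀ = 252,900 kg, m_f = 252,900 − 207,000 = 45,900 kg; Δv = 317×9.81×ln(5.51) = 3109.8×1.7065 ≈ 5307 m/s.
Stage 3: m₀ = 31,700 kg, m_f = 31,700 − 24,300 = 7,400 kg; Δv = 296×9.81×ln(4.284) = 2903.8×1.4548 ≈ 4224 m/s.
Total Δv = 6240 + 5307 + 4224 = 15771 m/s.

Δv ≈ 15800 m/s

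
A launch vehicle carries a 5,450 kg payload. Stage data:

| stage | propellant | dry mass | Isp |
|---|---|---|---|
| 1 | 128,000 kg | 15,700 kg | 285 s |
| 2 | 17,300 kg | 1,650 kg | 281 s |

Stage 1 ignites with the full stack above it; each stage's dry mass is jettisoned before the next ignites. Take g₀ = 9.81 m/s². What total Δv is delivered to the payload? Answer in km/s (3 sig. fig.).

Ignition mass of stage 1 = 128,000+15,700 + 17,300+1,650 + 5,450 = 168,100 kg.
Stage 1: m₀ = 168,100 kg, m_f = 168,100 − 128,000 = 40,100 kg; Δv = 285×9.81×ln(4.192) = 2795.9×1.4332 ≈ 4007 m/s.
Stage 2: m₀ = 24,400 kg, m_f = 24,400 − 17,300 = 7,100 kg; Δv = 281×9.81×ln(3.437) = 2756.6×1.2345 ≈ 3403 m/s.
Total Δv = 4007 + 3403 = 7410 m/s.

Δv ≈ 7.41 km/s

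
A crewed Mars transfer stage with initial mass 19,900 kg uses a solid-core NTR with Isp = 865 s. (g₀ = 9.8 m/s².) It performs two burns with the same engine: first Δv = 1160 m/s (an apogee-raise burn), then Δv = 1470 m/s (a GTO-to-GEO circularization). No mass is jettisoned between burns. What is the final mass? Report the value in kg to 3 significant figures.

final mass ≈ 14600 kg

v_e = Isp · g₀ = 865 × 9.8 = 8477.0 m/s.
After the first burn: m = 19900 × exp(−1160/8477.0) = 19900 × 0.87211 = 17,355 kg.
After the second burn: m = 17,355 × exp(−1470/8477.0) = 17,355 × 0.84079 = 14,591.9 kg.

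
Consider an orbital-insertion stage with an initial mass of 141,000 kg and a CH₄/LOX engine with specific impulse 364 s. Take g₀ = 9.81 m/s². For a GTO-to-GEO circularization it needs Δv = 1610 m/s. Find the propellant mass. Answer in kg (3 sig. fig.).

propellant mass ≈ 51200 kg

v_e = Isp · g₀ = 364 × 9.81 = 3570.8 m/s.
By the Tsiolkovsky rocket equation, m₀/m_f = exp(Δv / v_e) = exp(1610 / 3570.8) = exp(0.4509) = 1.5697.
m_f = 141,000 / 1.5697 = 89,826.1 kg, so propellant = m₀ − m_f = 141,000 − 89,826.1 = 51,173.9 kg.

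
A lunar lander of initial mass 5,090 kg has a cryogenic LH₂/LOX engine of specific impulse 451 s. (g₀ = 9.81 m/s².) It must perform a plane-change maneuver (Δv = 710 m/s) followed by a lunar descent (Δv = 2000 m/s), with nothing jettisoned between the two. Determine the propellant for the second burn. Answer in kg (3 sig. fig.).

v_e = Isp · g₀ = 451 × 9.81 = 4424.3 m/s.
After the first burn: m = 5090 × exp(−710/4424.3) = 5090 × 0.85174 = 4,335.36 kg.
After the second burn: m = 4,335.36 × exp(−2000/4424.3) = 4,335.36 × 0.63632 = 2,758.68 kg.
Second-burn propellant = 4,335.36 − 2,758.68 = 1,576.68 kg.

propellant for the second burn ≈ 1580 kg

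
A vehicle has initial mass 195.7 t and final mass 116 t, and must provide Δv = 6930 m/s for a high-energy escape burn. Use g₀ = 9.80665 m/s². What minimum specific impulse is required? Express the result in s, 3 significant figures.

ln(m₀/m_f) = ln(195700/116000) = ln(1.687) = 0.5230.
v_e = Δv / ln(m₀/m_f) = 6930 / 0.5230 = 13250.7 m/s.
Isp = v_e / g₀ = 13250.7 / 9.80665 = 1351.2 s.

Isp ≈ 1350 s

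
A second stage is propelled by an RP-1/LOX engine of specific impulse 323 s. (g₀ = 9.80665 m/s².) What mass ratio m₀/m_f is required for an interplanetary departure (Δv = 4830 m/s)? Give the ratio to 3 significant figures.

mass ratio ≈ 4.59

v_e = Isp · g₀ = 323 × 9.80665 = 3167.5 m/s.
Using Δv = v_e ln(m₀/m_f): m₀/m_f = exp(Δv / v_e) = exp(4830 / 3167.5) = exp(1.5248) = 4.5944.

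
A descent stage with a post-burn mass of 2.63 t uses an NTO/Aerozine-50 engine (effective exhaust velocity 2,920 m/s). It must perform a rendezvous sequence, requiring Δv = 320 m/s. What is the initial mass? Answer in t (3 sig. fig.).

initial mass ≈ 2.93 t

m₀/m_f = exp(Δv / v_e) = exp(320 / 2920.0) = exp(0.1096) = 1.1158.
m₀ = m_f × 1.1158 = 2.63 × 1.1158 = 2.93455 t.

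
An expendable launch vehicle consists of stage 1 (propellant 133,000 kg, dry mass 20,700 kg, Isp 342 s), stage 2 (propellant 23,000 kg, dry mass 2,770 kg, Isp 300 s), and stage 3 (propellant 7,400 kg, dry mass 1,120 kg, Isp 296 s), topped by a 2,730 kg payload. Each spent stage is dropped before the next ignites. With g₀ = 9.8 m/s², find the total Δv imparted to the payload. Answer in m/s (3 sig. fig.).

Ignition mass of stage 1 = 133,000+20,700 + 23,000+2,770 + 7,400+1,120 + 2,730 = 190,720 kg.
Stage 1: m₀ = 190,720 kg, m_f = 190,720 − 133,000 = 57,720 kg; Δv = 342×9.8×ln(3.304) = 3351.6×1.1952 ≈ 4006 m/s.
Stage 2: m₀ = 37,020 kg, m_f = 37,020 − 23,000 = 14,020 kg; Δv = 300×9.8×ln(2.641) = 2940.0×0.9710 ≈ 2855 m/s.
Stage 3: m₀ = 11,250 kg, m_f = 11,250 − 7,400 = 3,850 kg; Δv = 296×9.8×ln(2.922) = 2900.8×1.0723 ≈ 3111 m/s.
Total Δv = 4006 + 2855 + 3111 = 9972 m/s.

Δv ≈ 9970 m/s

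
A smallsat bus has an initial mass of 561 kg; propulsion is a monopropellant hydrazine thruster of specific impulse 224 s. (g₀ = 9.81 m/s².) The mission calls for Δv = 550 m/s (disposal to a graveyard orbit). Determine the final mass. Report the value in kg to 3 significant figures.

final mass ≈ 437 kg

v_e = Isp · g₀ = 224 × 9.81 = 2197.4 m/s.
By the Tsiolkovsky rocket equation, m₀/m_f = exp(Δv / v_e) = exp(550 / 2197.4) = exp(0.2503) = 1.2844.
m_f = m₀ / 1.2844 = 561 / 1.2844 = 436.78 kg.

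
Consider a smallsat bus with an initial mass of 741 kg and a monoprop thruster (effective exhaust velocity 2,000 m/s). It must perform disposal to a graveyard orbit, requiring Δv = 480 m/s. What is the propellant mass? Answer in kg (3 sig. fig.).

propellant mass ≈ 158 kg

From the ideal rocket equation, m₀/m_f = exp(Δv / v_e) = exp(480 / 2000.0) = exp(0.2400) = 1.2712.
m_f = 741 / 1.2712 = 582.914 kg, so propellant = m₀ − m_f = 741 − 582.914 = 158.086 kg.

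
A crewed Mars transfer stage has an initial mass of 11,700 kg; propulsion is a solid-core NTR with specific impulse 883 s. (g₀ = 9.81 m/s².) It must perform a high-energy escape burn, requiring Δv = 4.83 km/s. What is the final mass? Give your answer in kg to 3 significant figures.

v_e = Isp · g₀ = 883 × 9.81 = 8662.2 m/s.
m₀/m_f = exp(Δv / v_e) = exp(4830 / 8662.2) = exp(0.5576) = 1.7465.
m_f = m₀ / 1.7465 = 11,700 / 1.7465 = 6,699.11 kg.

final mass ≈ 6700 kg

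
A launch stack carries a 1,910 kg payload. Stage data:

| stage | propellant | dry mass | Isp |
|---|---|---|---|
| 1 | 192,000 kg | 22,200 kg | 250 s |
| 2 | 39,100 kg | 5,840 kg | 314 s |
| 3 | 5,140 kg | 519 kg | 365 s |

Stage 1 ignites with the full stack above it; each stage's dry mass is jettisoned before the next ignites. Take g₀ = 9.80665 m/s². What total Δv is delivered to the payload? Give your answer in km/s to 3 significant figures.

Ignition mass of stage 1 = 192,000+22,200 + 39,100+5,840 + 5,140+519 + 1,910 = 266,709 kg.
Stage 1: m₀ = 266,709 kg, m_f = 266,709 − 192,000 = 74,709 kg; Δv = 250×9.80665×ln(3.57) = 2451.7×1.2726 ≈ 3120 m/s.
Stage 2: m₀ = 52,509 kg, m_f = 52,509 − 39,100 = 13,409 kg; Δv = 314×9.80665×ln(3.916) = 3079.3×1.3651 ≈ 4203 m/s.
Stage 3: m₀ = 7,569 kg, m_f = 7,569 − 5,140 = 2,429 kg; Δv = 365×9.80665×ln(3.116) = 3579.4×1.1366 ≈ 4068 m/s.
Total Δv = 3120 + 4203 + 4068 = 11391 m/s.

Δv ≈ 11.4 km/s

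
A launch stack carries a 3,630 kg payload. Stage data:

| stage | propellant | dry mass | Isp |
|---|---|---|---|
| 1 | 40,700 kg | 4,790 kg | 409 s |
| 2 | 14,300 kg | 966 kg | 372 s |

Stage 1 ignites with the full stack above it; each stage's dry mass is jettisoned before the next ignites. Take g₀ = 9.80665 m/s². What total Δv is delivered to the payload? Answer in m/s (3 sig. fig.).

Δv ≈ 9170 m/s

Ignition mass of stage 1 = 40,700+4,790 + 14,300+966 + 3,630 = 64,386 kg.
Stage 1: m₀ = 64,386 kg, m_f = 64,386 − 40,700 = 23,686 kg; Δv = 409×9.80665×ln(2.718) = 4010.9×1.0000 ≈ 4011 m/s.
Stage 2: m₀ = 18,896 kg, m_f = 18,896 − 14,300 = 4,596 kg; Δv = 372×9.80665×ln(4.111) = 3648.1×1.4138 ≈ 5158 m/s.
Total Δv = 4011 + 5158 = 9169 m/s.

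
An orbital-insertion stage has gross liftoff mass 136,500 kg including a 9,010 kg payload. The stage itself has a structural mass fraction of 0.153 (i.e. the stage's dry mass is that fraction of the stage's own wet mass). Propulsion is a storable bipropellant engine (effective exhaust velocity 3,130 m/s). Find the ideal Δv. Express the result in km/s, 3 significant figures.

Stage wet mass = m₀ − payload = 136,500 − 9,010 = 127,490 kg.
Stage dry mass = ε × stage wet mass = 0.153 × 127,490 = 19,506 kg.
Burnout mass m_f = stage dry + payload = 19,506 + 9,010 = 28,516 kg.
By the Tsiolkovsky rocket equation, Δv = v_e · ln(136,500/28,516) = 3130.0 × ln(4.787) = 3130.0 × 1.5659 ≈ 4901 m/s.

Δv ≈ 4.90 km/s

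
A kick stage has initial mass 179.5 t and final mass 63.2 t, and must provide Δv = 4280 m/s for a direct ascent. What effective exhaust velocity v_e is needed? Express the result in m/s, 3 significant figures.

v_e ≈ 4100 m/s

ln(m₀/m_f) = ln(179500/63200) = ln(2.84) = 1.0439.
v_e = Δv / ln(m₀/m_f) = 4280 / 1.0439 = 4100.1 m/s.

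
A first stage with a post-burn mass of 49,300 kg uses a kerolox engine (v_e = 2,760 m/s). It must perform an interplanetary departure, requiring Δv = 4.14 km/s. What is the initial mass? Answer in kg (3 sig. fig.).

Using Δv = v_e ln(m₀/m_f): m₀/m_f = exp(Δv / v_e) = exp(4140 / 2760.0) = exp(1.5000) = 4.4817.
m₀ = m_f × 4.4817 = 49,300 × 4.4817 = 220,948 kg.

initial mass ≈ 221000 kg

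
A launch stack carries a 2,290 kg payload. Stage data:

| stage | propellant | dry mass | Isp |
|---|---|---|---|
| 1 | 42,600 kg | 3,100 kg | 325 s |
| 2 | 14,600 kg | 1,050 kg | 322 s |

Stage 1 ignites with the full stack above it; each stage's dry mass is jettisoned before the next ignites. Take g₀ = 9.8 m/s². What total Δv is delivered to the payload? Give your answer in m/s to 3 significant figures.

Δv ≈ 8830 m/s

Ignition mass of stage 1 = 42,600+3,100 + 14,600+1,050 + 2,290 = 63,640 kg.
Stage 1: m₀ = 63,640 kg, m_f = 63,640 − 42,600 = 21,040 kg; Δv = 325×9.8×ln(3.025) = 3185.0×1.1068 ≈ 3525 m/s.
Stage 2: m₀ = 17,940 kg, m_f = 17,940 − 14,600 = 3,340 kg; Δv = 322×9.8×ln(5.371) = 3155.6×1.6811 ≈ 5305 m/s.
Total Δv = 3525 + 5305 = 8830 m/s.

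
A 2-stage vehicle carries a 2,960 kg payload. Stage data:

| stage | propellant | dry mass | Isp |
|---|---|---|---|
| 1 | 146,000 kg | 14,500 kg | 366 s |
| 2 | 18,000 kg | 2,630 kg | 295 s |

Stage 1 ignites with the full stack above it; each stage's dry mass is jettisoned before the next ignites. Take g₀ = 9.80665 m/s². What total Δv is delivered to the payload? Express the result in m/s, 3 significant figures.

Δv ≈ 9820 m/s

Ignition mass of stage 1 = 146,000+14,500 + 18,000+2,630 + 2,960 = 184,090 kg.
Stage 1: m₀ = 184,090 kg, m_f = 184,090 − 146,000 = 38,090 kg; Δv = 366×9.80665×ln(4.833) = 3589.2×1.5755 ≈ 5655 m/s.
Stage 2: m₀ = 23,590 kg, m_f = 23,590 − 18,000 = 5,590 kg; Δv = 295×9.80665×ln(4.22) = 2893.0×1.4398 ≈ 4165 m/s.
Total Δv = 5655 + 4165 = 9820 m/s.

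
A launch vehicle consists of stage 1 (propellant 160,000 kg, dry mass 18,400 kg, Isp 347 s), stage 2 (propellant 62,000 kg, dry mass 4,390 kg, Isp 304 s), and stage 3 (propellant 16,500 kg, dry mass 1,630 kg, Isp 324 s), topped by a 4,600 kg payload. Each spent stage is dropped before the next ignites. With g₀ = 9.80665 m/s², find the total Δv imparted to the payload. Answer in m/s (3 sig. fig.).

Ignition mass of stage 1 = 160,000+18,400 + 62,000+4,390 + 16,500+1,630 + 4,600 = 267,520 kg.
Stage 1: m₀ = 267,520 kg, m_f = 267,520 − 160,000 = 107,520 kg; Δv = 347×9.80665×ln(2.488) = 3402.9×0.9115 ≈ 3102 m/s.
Stage 2: m₀ = 89,120 kg, m_f = 89,120 − 62,000 = 27,120 kg; Δv = 304×9.80665×ln(3.286) = 2981.2×1.1897 ≈ 3547 m/s.
Stage 3: m₀ = 22,730 kg, m_f = 22,730 − 16,500 = 6,230 kg; Δv = 324×9.80665×ln(3.648) = 3177.4×1.2943 ≈ 4112 m/s.
Total Δv = 3102 + 3547 + 4112 = 10761 m/s.

Δv ≈ 10800 m/s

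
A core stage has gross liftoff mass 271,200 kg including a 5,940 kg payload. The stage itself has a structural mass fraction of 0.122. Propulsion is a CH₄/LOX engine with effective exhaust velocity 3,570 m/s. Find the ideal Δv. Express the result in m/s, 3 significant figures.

Stage wet mass = m₀ − payload = 271,200 − 5,940 = 265,260 kg.
Stage dry mass = ε × stage wet mass = 0.122 × 265,260 = 32,361.7 kg.
Burnout mass m_f = stage dry + payload = 32,361.7 + 5,940 = 38,301.7 kg.
Using Δv = v_e ln(m₀/m_f): Δv = v_e · ln(271,200/38,301.7) = 3570.0 × ln(7.081) = 3570.0 × 1.9574 ≈ 6988 m/s.

Δv ≈ 6990 m/s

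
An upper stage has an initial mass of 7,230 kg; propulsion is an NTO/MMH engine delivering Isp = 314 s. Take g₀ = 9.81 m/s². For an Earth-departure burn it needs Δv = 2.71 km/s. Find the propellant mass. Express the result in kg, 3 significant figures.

propellant mass ≈ 4230 kg

v_e = Isp · g₀ = 314 × 9.81 = 3080.3 m/s.
m₀/m_f = exp(Δv / v_e) = exp(2710 / 3080.3) = exp(0.8798) = 2.4104.
m_f = 7,230 / 2.4104 = 2,999.5 kg, so propellant = m₀ − m_f = 7,230 − 2,999.5 = 4,230.5 kg.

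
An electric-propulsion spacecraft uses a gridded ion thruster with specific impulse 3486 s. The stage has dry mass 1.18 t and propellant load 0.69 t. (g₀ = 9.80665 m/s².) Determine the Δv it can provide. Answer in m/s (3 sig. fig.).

Δv ≈ 15700 m/s

v_e = Isp · g₀ = 3486 × 9.80665 = 34186.0 m/s.
m₀ = m_dry + m_prop = 1.18 + 0.69 = 1.87 t.
By the Tsiolkovsky rocket equation, Δv = v_e · ln(m₀/m_f) = 34186.0 × ln(1.585) = 34186.0 × 0.4604 ≈ 15740.0 m/s.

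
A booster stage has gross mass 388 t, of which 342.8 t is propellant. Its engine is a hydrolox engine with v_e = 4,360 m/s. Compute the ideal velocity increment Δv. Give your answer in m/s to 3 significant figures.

Δv ≈ 9370 m/s

m_f = m₀ − m_prop = 388 − 342.8 = 45.2 t.
Δv = v_e · ln(m₀/m_f) = 4360.0 × ln(8.584) = 4360.0 × 2.1499 ≈ 9373.6 m/s.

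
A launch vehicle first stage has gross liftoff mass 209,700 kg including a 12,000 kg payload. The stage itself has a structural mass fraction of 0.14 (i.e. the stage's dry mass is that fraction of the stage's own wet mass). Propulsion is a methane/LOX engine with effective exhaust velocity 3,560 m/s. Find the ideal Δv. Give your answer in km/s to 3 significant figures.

Δv ≈ 5.93 km/s

Stage wet mass = m₀ − payload = 209,700 − 12,000 = 197,700 kg.
Stage dry mass = ε × stage wet mass = 0.14 × 197,700 = 27,678 kg.
Burnout mass m_f = stage dry + payload = 27,678 + 12,000 = 39,678 kg.
By the Tsiolkovsky rocket equation, Δv = v_e · ln(209,700/39,678) = 3560.0 × ln(5.285) = 3560.0 × 1.6649 ≈ 5927 m/s.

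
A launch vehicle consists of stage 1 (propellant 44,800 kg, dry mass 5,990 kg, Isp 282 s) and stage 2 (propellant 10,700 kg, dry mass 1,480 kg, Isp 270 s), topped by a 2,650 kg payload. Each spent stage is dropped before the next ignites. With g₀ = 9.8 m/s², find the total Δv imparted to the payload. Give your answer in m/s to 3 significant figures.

Ignition mass of stage 1 = 44,800+5,990 + 10,700+1,480 + 2,650 = 65,620 kg.
Stage 1: m₀ = 65,620 kg, m_f = 65,620 − 44,800 = 20,820 kg; Δv = 282×9.8×ln(3.152) = 2763.6×1.1480 ≈ 3173 m/s.
Stage 2: m₀ = 14,830 kg, m_f = 14,830 − 10,700 = 4,130 kg; Δv = 270×9.8×ln(3.591) = 2646.0×1.2784 ≈ 3383 m/s.
Total Δv = 3173 + 3383 = 6556 m/s.

Δv ≈ 6560 m/s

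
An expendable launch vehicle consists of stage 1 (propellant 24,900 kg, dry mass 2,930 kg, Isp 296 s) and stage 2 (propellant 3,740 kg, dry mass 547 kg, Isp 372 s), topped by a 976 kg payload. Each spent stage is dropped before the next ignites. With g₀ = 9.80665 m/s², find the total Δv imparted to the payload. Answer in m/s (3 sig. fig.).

Ignition mass of stage 1 = 24,900+2,930 + 3,740+547 + 976 = 33,093 kg.
Stage 1: m₀ = 33,093 kg, m_f = 33,093 − 24,900 = 8,193 kg; Δv = 296×9.80665×ln(4.039) = 2902.8×1.3960 ≈ 4052 m/s.
Stage 2: m₀ = 5,263 kg, m_f = 5,263 − 3,740 = 1,523 kg; Δv = 372×9.80665×ln(3.456) = 3648.1×1.2400 ≈ 4524 m/s.
Total Δv = 4052 + 4524 = 8576 m/s.

Δv ≈ 8580 m/s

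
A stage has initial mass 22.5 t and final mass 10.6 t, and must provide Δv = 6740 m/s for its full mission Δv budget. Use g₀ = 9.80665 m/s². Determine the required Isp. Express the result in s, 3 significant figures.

Isp ≈ 913 s

ln(m₀/m_f) = ln(22500/10600) = ln(2.123) = 0.7527.
Rocket equation: v_e = Δv / ln(m₀/m_f) = 6740 / 0.7527 = 8954.9 m/s.
Isp = v_e / g₀ = 8954.9 / 9.80665 = 913.1 s.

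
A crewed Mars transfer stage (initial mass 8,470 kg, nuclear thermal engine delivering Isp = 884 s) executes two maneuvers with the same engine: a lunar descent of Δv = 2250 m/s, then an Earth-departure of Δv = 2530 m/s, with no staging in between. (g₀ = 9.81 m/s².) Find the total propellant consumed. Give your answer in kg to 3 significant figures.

v_e = Isp · g₀ = 884 × 9.81 = 8672.0 m/s.
After the first burn: m = 8470 × exp(−2250/8672.0) = 8470 × 0.77147 = 6,534.35 kg.
After the second burn: m = 6,534.35 × exp(−2530/8672.0) = 6,534.35 × 0.74696 = 4,880.9 kg.
Total propellant = m₀ − m_final = 8470 − 4,880.9 = 3,589.1 kg.

total propellant consumed ≈ 3590 kg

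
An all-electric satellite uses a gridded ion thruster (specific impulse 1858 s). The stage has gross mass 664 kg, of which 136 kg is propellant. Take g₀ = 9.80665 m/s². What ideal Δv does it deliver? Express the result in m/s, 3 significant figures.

v_e = Isp · g₀ = 1858 × 9.80665 = 18220.8 m/s.
m_f = m₀ − m_prop = 664 − 136 = 528 kg.
Rocket equation: Δv = v_e · ln(m₀/m_f) = 18220.8 × ln(1.258) = 18220.8 × 0.2292 ≈ 4175.9 m/s.

Δv ≈ 4180 m/s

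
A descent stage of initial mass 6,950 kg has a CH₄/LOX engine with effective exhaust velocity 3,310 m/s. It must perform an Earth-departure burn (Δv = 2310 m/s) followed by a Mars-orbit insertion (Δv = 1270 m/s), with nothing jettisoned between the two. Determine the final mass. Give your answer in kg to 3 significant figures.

final mass ≈ 2360 kg

After the first burn: m = 6950 × exp(−2310/3310.0) = 6950 × 0.49764 = 3,458.6 kg.
After the second burn: m = 3,458.6 × exp(−1270/3310.0) = 3,458.6 × 0.68135 = 2,356.52 kg.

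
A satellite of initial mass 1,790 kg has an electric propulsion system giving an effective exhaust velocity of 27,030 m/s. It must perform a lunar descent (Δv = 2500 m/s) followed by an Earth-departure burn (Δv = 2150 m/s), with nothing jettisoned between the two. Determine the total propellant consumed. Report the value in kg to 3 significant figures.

After the first burn: m = 1790 × exp(−2500/27030.0) = 1790 × 0.91166 = 1,631.87 kg.
After the second burn: m = 1,631.87 × exp(−2150/27030.0) = 1,631.87 × 0.92354 = 1,507.1 kg.
Total propellant = m₀ − m_final = 1790 − 1,507.1 = 282.9 kg.

total propellant consumed ≈ 283 kg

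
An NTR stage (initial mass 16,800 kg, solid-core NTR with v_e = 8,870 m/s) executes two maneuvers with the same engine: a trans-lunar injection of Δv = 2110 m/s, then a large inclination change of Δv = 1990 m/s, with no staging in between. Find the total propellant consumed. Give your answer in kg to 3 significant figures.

total propellant consumed ≈ 6220 kg

After the first burn: m = 16800 × exp(−2110/8870.0) = 16800 × 0.78830 = 13,243.4 kg.
After the second burn: m = 13,243.4 × exp(−1990/8870.0) = 13,243.4 × 0.79903 = 10,581.9 kg.
Total propellant = m₀ − m_final = 16800 − 10,581.9 = 6,218.1 kg.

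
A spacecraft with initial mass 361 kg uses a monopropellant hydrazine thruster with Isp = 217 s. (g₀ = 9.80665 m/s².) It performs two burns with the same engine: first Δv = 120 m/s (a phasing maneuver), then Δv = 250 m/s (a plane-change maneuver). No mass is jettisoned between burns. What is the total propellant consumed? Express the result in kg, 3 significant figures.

v_e = Isp · g₀ = 217 × 9.80665 = 2128.0 m/s.
After the first burn: m = 361 × exp(−120/2128.0) = 361 × 0.94517 = 341.206 kg.
After the second burn: m = 341.206 × exp(−250/2128.0) = 341.206 × 0.88916 = 303.387 kg.
Total propellant = m₀ − m_final = 361 − 303.387 = 57.613 kg.

total propellant consumed ≈ 57.6 kg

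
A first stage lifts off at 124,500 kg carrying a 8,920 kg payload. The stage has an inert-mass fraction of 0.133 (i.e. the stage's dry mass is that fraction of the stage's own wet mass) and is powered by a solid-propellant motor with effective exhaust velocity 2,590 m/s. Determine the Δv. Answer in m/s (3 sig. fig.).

Δv ≈ 4230 m/s

Stage wet mass = m₀ − payload = 124,500 − 8,920 = 115,580 kg.
Stage dry mass = ε × stage wet mass = 0.133 × 115,580 = 15,372.1 kg.
Burnout mass m_f = stage dry + payload = 15,372.1 + 8,920 = 24,292.1 kg.
Δv = v_e · ln(124,500/24,292.1) = 2590.0 × ln(5.125) = 2590.0 × 1.6342 ≈ 4232 m/s.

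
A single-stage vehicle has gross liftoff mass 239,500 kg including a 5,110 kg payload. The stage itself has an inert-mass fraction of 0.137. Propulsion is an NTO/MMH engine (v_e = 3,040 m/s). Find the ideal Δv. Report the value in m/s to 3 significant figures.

Δv ≈ 5660 m/s

Stage wet mass = m₀ − payload = 239,500 − 5,110 = 234,390 kg.
Stage dry mass = ε × stage wet mass = 0.137 × 234,390 = 32,111.4 kg.
Burnout mass m_f = stage dry + payload = 32,111.4 + 5,110 = 37,221.4 kg.
Using Δv = v_e ln(m₀/m_f): Δv = v_e · ln(239,500/37,221.4) = 3040.0 × ln(6.434) = 3040.0 × 1.8617 ≈ 5659 m/s.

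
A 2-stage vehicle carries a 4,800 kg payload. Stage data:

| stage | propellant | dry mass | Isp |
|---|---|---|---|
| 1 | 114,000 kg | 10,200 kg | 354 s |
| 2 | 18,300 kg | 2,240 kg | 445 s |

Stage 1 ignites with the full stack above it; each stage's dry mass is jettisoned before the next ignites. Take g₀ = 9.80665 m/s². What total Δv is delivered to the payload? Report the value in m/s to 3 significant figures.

Δv ≈ 10600 m/s

Ignition mass of stage 1 = 114,000+10,200 + 18,300+2,240 + 4,800 = 149,540 kg.
Stage 1: m₀ = 149,540 kg, m_f = 149,540 − 114,000 = 35,540 kg; Δv = 354×9.80665×ln(4.208) = 3471.6×1.4369 ≈ 4988 m/s.
Stage 2: m₀ = 25,340 kg, m_f = 25,340 − 18,300 = 7,040 kg; Δv = 445×9.80665×ln(3.599) = 4364.0×1.2808 ≈ 5589 m/s.
Total Δv = 4988 + 5589 = 10577 m/s.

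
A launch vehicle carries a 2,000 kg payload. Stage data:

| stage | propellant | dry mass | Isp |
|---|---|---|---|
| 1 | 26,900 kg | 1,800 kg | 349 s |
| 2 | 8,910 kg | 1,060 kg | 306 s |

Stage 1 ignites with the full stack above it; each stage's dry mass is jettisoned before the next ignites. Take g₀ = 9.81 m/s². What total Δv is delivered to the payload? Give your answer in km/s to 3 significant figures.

Δv ≈ 7.80 km/s

Ignition mass of stage 1 = 26,900+1,800 + 8,910+1,060 + 2,000 = 40,670 kg.
Stage 1: m₀ = 40,670 kg, m_f = 40,670 − 26,900 = 13,770 kg; Δv = 349×9.81×ln(2.954) = 3423.7×1.0830 ≈ 3708 m/s.
Stage 2: m₀ = 11,970 kg, m_f = 11,970 − 8,910 = 3,060 kg; Δv = 306×9.81×ln(3.912) = 3001.9×1.3640 ≈ 4095 m/s.
Total Δv = 3708 + 4095 = 7803 m/s.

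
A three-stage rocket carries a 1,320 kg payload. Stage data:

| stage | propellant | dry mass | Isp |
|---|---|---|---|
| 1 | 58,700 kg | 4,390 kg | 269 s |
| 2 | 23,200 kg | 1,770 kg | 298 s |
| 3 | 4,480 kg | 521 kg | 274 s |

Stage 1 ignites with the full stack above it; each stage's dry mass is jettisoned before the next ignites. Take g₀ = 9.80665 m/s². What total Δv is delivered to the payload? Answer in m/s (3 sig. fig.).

Δv ≈ 9830 m/s

Ignition mass of stage 1 = 58,700+4,390 + 23,200+1,770 + 4,480+521 + 1,320 = 94,381 kg.
Stage 1: m₀ = 94,381 kg, m_f = 94,381 − 58,700 = 35,681 kg; Δv = 269×9.80665×ln(2.645) = 2638.0×0.9727 ≈ 2566 m/s.
Stage 2: m₀ = 31,291 kg, m_f = 31,291 − 23,200 = 8,091 kg; Δv = 298×9.80665×ln(3.867) = 2922.4×1.3526 ≈ 3953 m/s.
Stage 3: m₀ = 6,321 kg, m_f = 6,321 − 4,480 = 1,841 kg; Δv = 274×9.80665×ln(3.433) = 2687.0×1.2336 ≈ 3315 m/s.
Total Δv = 2566 + 3953 + 3315 = 9834 m/s.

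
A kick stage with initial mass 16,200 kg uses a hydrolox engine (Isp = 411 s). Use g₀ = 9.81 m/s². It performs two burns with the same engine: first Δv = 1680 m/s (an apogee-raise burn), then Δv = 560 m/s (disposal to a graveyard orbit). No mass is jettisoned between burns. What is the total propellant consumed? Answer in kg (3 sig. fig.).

v_e = Isp · g₀ = 411 × 9.81 = 4031.9 m/s.
After the first burn: m = 16200 × exp(−1680/4031.9) = 16200 × 0.65923 = 10,679.5 kg.
After the second burn: m = 10,679.5 × exp(−560/4031.9) = 10,679.5 × 0.87032 = 9,294.58 kg.
Total propellant = m₀ − m_final = 16200 − 9,294.58 = 6,905.42 kg.

total propellant consumed ≈ 6910 kg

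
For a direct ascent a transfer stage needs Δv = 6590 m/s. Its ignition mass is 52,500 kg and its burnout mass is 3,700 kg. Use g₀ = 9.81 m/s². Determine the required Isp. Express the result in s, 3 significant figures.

ln(m₀/m_f) = ln(52500/3700) = ln(14.19) = 2.6525.
v_e = Δv / ln(m₀/m_f) = 6590 / 2.6525 = 2484.5 m/s.
Isp = v_e / g₀ = 2484.5 / 9.81 = 253.3 s.

Isp ≈ 253 s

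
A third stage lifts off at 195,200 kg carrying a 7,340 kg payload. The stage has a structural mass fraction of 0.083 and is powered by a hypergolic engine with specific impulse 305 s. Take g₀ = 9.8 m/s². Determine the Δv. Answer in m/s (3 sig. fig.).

Δv ≈ 6400 m/s

Stage wet mass = m₀ − payload = 195,200 − 7,340 = 187,860 kg.
Stage dry mass = ε × stage wet mass = 0.083 × 187,860 = 15,592.4 kg.
Burnout mass m_f = stage dry + payload = 15,592.4 + 7,340 = 22,932.4 kg.
v_e = Isp · g₀ = 305 × 9.8 = 2989.0 m/s.
By the Tsiolkovsky rocket equation, Δv = v_e · ln(195,200/22,932.4) = 2989.0 × ln(8.512) = 2989.0 × 2.1415 ≈ 6401 m/s.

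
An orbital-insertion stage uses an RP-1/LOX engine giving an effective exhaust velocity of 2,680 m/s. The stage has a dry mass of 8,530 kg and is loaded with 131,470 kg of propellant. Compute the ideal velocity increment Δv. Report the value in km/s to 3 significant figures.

m₀ = m_dry + m_prop = 8,530 + 131,470 = 140,000 kg.
Δv = v_e · ln(m₀/m_f) = 2680.0 × ln(16.41) = 2680.0 × 2.7981 ≈ 7498.8 m/s.

Δv ≈ 7.50 km/s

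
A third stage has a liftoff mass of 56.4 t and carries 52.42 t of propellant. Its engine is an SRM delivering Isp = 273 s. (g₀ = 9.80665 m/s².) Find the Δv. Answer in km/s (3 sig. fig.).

Δv ≈ 7.10 km/s

v_e = Isp · g₀ = 273 × 9.80665 = 2677.2 m/s.
m_f = m₀ − m_prop = 56.4 − 52.42 = 3.98 t.
Using Δv = v_e ln(m₀/m_f): Δv = v_e · ln(m₀/m_f) = 2677.2 × ln(14.17) = 2677.2 × 2.6512 ≈ 7097.8 m/s.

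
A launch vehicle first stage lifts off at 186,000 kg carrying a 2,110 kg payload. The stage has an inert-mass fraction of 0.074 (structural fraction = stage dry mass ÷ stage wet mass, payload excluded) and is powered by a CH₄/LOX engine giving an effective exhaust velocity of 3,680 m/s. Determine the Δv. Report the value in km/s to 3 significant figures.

Δv ≈ 9.09 km/s

Stage wet mass = m₀ − payload = 186,000 − 2,110 = 183,890 kg.
Stage dry mass = ε × stage wet mass = 0.074 × 183,890 = 13,607.9 kg.
Burnout mass m_f = stage dry + payload = 13,607.9 + 2,110 = 15,717.9 kg.
Δv = v_e · ln(186,000/15,717.9) = 3680.0 × ln(11.83) = 3680.0 × 2.4709 ≈ 9093 m/s.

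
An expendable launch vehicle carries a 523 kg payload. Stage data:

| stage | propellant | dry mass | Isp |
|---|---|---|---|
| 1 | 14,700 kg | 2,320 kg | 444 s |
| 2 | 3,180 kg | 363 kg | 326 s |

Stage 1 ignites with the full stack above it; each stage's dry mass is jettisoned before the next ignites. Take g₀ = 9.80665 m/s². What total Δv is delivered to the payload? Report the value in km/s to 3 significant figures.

Ignition mass of stage 1 = 14,700+2,320 + 3,180+363 + 523 = 21,086 kg.
Stage 1: m₀ = 21,086 kg, m_f = 21,086 − 14,700 = 6,386 kg; Δv = 444×9.80665×ln(3.302) = 4354.2×1.1945 ≈ 5201 m/s.
Stage 2: m₀ = 4,066 kg, m_f = 4,066 − 3,180 = 886 kg; Δv = 326×9.80665×ln(4.589) = 3197.0×1.5237 ≈ 4871 m/s.
Total Δv = 5201 + 4871 = 10072 m/s.

Δv ≈ 10.1 km/s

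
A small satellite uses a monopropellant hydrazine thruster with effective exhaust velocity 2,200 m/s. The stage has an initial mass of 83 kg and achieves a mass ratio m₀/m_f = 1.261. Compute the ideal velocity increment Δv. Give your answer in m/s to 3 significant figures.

From the ideal rocket equation, Δv = v_e · ln(1.261) = 2200.0 × 0.2319 ≈ 510.2 m/s.

Δv ≈ 510 m/s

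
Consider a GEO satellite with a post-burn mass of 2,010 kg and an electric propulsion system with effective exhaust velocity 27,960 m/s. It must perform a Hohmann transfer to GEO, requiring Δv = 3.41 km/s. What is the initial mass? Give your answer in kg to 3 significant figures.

From the ideal rocket equation, m₀/m_f = exp(Δv / v_e) = exp(3410 / 27960.0) = exp(0.1220) = 1.1297.
m₀ = m_f × 1.1297 = 2,010 × 1.1297 = 2,270.7 kg.

initial mass ≈ 2270 kg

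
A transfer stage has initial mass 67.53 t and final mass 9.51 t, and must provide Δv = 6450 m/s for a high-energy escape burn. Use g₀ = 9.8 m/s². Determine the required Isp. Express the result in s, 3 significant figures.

ln(m₀/m_f) = ln(67530/9510) = ln(7.101) = 1.9602.
From the ideal rocket equation, v_e = Δv / ln(m₀/m_f) = 6450 / 1.9602 = 3290.4 m/s.
Isp = v_e / g₀ = 3290.4 / 9.8 = 335.8 s.

Isp ≈ 336 s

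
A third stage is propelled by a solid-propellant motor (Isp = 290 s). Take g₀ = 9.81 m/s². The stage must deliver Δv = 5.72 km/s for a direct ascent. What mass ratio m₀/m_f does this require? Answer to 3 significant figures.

v_e = Isp · g₀ = 290 × 9.81 = 2844.9 m/s.
Rocket equation: m₀/m_f = exp(Δv / v_e) = exp(5720 / 2844.9) = exp(2.0106) = 7.4679.

mass ratio ≈ 7.47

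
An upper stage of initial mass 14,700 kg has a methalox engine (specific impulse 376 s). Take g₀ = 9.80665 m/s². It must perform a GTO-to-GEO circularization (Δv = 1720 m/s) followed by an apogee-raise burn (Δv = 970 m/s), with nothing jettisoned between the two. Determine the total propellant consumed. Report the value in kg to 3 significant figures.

v_e = Isp · g₀ = 376 × 9.80665 = 3687.3 m/s.
After the first burn: m = 14700 × exp(−1720/3687.3) = 14700 × 0.62721 = 9,219.99 kg.
After the second burn: m = 9,219.99 × exp(−970/3687.3) = 9,219.99 × 0.76869 = 7,087.31 kg.
Total propellant = m₀ − m_final = 14700 − 7,087.31 = 7,612.69 kg.

total propellant consumed ≈ 7610 kg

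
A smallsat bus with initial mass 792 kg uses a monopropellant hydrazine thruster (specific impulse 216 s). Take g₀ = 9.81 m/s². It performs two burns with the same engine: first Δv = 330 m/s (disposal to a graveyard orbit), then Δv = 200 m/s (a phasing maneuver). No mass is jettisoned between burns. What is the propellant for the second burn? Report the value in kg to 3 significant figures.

v_e = Isp · g₀ = 216 × 9.81 = 2119.0 m/s.
After the first burn: m = 792 × exp(−330/2119.0) = 792 × 0.85578 = 677.778 kg.
After the second burn: m = 677.778 × exp(−200/2119.0) = 677.778 × 0.90993 = 616.731 kg.
Second-burn propellant = 677.778 − 616.731 = 61.047 kg.

propellant for the second burn ≈ 61.0 kg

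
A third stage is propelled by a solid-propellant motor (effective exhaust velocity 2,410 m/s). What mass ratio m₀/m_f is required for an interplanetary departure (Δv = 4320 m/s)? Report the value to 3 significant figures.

mass ratio ≈ 6.00

By the Tsiolkovsky rocket equation, m₀/m_f = exp(Δv / v_e) = exp(4320 / 2410.0) = exp(1.7925) = 6.0046.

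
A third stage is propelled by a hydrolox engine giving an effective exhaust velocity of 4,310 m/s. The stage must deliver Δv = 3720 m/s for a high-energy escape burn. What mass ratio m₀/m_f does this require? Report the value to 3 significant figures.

mass ratio ≈ 2.37

Rocket equation: m₀/m_f = exp(Δv / v_e) = exp(3720 / 4310.0) = exp(0.8631) = 2.3705.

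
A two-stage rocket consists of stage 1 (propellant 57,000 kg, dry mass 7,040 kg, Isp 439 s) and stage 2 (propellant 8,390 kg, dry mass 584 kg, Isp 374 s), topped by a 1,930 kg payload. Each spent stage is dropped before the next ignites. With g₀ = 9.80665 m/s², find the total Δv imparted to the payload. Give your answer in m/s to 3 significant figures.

Δv ≈ 11500 m/s

Ignition mass of stage 1 = 57,000+7,040 + 8,390+584 + 1,930 = 74,944 kg.
Stage 1: m₀ = 74,944 kg, m_f = 74,944 − 57,000 = 17,944 kg; Δv = 439×9.80665×ln(4.177) = 4305.1×1.4295 ≈ 6154 m/s.
Stage 2: m₀ = 10,904 kg, m_f = 10,904 − 8,390 = 2,514 kg; Δv = 374×9.80665×ln(4.337) = 3667.7×1.4673 ≈ 5381 m/s.
Total Δv = 6154 + 5381 = 11535 m/s.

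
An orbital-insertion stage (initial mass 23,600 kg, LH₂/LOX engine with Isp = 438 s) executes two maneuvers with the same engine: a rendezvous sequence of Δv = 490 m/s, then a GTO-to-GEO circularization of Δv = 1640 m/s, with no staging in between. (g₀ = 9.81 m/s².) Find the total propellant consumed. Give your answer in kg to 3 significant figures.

v_e = Isp · g₀ = 438 × 9.81 = 4296.8 m/s.
After the first burn: m = 23600 × exp(−490/4296.8) = 23600 × 0.89222 = 21,056.4 kg.
After the second burn: m = 21,056.4 × exp(−1640/4296.8) = 21,056.4 × 0.68271 = 14,375.4 kg.
Total propellant = m₀ − m_final = 23600 − 14,375.4 = 9,224.6 kg.

total propellant consumed ≈ 9220 kg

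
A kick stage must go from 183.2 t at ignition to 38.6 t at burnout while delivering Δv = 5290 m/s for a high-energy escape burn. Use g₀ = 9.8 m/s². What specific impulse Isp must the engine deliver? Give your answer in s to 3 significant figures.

Isp ≈ 347 s

ln(m₀/m_f) = ln(183200/38600) = ln(4.746) = 1.5573.
Using Δv = v_e ln(m₀/m_f): v_e = Δv / ln(m₀/m_f) = 5290 / 1.5573 = 3396.8 m/s.
Isp = v_e / g₀ = 3396.8 / 9.8 = 346.6 s.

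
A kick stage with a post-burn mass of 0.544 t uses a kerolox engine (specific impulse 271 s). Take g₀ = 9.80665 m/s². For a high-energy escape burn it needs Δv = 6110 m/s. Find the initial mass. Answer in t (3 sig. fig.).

v_e = Isp · g₀ = 271 × 9.80665 = 2657.6 m/s.
By the Tsiolkovsky rocket equation, m₀/m_f = exp(Δv / v_e) = exp(6110 / 2657.6) = exp(2.2991) = 9.9649.
m₀ = m_f × 9.9649 = 0.544 × 9.9649 = 5.42091 t.

initial mass ≈ 5.42 t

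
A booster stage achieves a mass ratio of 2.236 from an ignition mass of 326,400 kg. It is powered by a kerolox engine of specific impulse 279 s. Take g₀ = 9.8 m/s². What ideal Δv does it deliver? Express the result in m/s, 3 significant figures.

Δv ≈ 2200 m/s

v_e = Isp · g₀ = 279 × 9.8 = 2734.2 m/s.
Δv = v_e · ln(2.236) = 2734.2 × 0.8047 ≈ 2200.2 m/s.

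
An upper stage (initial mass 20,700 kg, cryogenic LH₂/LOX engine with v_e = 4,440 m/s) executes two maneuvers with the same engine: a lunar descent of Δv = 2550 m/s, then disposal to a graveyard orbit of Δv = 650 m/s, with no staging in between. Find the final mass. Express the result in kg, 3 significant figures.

final mass ≈ 10100 kg

After the first burn: m = 20700 × exp(−2550/4440.0) = 20700 × 0.56309 = 11,656 kg.
After the second burn: m = 11,656 × exp(−650/4440.0) = 11,656 × 0.86382 = 10,068.7 kg.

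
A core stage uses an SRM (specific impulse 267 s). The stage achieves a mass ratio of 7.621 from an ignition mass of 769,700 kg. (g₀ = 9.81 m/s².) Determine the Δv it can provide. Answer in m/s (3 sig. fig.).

Δv ≈ 5320 m/s

v_e = Isp · g₀ = 267 × 9.81 = 2619.3 m/s.
Δv = v_e · ln(7.621) = 2619.3 × 2.0309 ≈ 5319.5 m/s.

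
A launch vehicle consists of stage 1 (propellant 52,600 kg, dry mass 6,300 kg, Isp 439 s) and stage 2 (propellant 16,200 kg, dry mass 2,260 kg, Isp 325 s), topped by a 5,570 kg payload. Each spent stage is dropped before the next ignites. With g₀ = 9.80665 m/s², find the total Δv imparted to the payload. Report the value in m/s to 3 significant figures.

Ignition mass of stage 1 = 52,600+6,300 + 16,200+2,260 + 5,570 = 82,930 kg.
Stage 1: m₀ = 82,930 kg, m_f = 82,930 − 52,600 = 30,330 kg; Δv = 439×9.80665×ln(2.734) = 4305.1×1.0059 ≈ 4330 m/s.
Stage 2: m₀ = 24,030 kg, m_f = 24,030 − 16,200 = 7,830 kg; Δv = 325×9.80665×ln(3.069) = 3187.2×1.1213 ≈ 3574 m/s.
Total Δv = 4330 + 3574 = 7904 m/s.

Δv ≈ 7900 m/s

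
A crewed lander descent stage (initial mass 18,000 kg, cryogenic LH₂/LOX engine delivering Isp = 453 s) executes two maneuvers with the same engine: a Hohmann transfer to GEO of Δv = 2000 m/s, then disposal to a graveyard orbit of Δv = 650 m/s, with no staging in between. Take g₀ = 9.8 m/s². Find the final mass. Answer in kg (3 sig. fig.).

v_e = Isp · g₀ = 453 × 9.8 = 4439.4 m/s.
After the first burn: m = 18000 × exp(−2000/4439.4) = 18000 × 0.63730 = 11,471.4 kg.
After the second burn: m = 11,471.4 × exp(−650/4439.4) = 11,471.4 × 0.86380 = 9,909 kg.

final mass ≈ 9910 kg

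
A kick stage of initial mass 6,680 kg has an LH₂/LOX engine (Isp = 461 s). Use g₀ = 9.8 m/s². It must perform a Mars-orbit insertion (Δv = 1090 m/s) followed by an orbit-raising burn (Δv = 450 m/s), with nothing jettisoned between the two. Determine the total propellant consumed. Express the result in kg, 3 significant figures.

total propellant consumed ≈ 1930 kg

v_e = Isp · g₀ = 461 × 9.8 = 4517.8 m/s.
After the first burn: m = 6680 × exp(−1090/4517.8) = 6680 × 0.78563 = 5,248.01 kg.
After the second burn: m = 5,248.01 × exp(−450/4517.8) = 5,248.01 × 0.90519 = 4,750.45 kg.
Total propellant = m₀ − m_final = 6680 − 4,750.45 = 1,929.55 kg.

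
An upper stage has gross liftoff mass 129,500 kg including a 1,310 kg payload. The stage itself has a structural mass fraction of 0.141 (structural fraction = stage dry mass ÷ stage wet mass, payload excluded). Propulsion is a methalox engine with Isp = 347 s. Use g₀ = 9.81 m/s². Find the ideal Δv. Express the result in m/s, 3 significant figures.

Stage wet mass = m₀ − payload = 129,500 − 1,310 = 128,190 kg.
Stage dry mass = ε × stage wet mass = 0.141 × 128,190 = 18,074.8 kg.
Burnout mass m_f = stage dry + payload = 18,074.8 + 1,310 = 19,384.8 kg.
v_e = Isp · g₀ = 347 × 9.81 = 3404.1 m/s.
Rocket equation: Δv = v_e · ln(129,500/19,384.8) = 3404.1 × ln(6.68) = 3404.1 × 1.8992 ≈ 6465 m/s.

Δv ≈ 6460 m/s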